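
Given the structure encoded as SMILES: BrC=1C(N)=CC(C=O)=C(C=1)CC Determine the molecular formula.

C9H10BrNO

Walk through each heavy atom and fill implicit hydrogens from standard valence (C 4, N 3, O 2, S 2, halogen 1):
  atom 1: Br (halogen, monovalent) → 0 H
  atom 2: C, bond orders sum to 4 (valence 4) → 0 H
  atom 3: C, bond orders sum to 4 (valence 4) → 0 H
  atom 4: N, bond orders sum to 1 (valence 3) → 2 H
  atom 5: C, bond orders sum to 3 (valence 4) → 1 H
  atom 6: C, bond orders sum to 4 (valence 4) → 0 H
  atom 7: C, bond orders sum to 3 (valence 4) → 1 H
  atom 8: O, bond orders sum to 2 (valence 2) → 0 H
  atom 9: C, bond orders sum to 4 (valence 4) → 0 H
  atom 10: C, bond orders sum to 3 (valence 4) → 1 H
  atom 11: C, bond orders sum to 2 (valence 4) → 2 H
  atom 12: C, bond orders sum to 1 (valence 4) → 3 H
Totals → C:9, H:10, Br:1, N:1, O:1.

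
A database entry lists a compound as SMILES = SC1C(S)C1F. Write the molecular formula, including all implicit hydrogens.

Walk through each heavy atom and fill implicit hydrogens from standard valence (C 4, N 3, O 2, S 2, halogen 1):
  atom 1: S, bond orders sum to 1 (valence 2) → 1 H
  atom 2: C, bond orders sum to 3 (valence 4) → 1 H
  atom 3: C, bond orders sum to 3 (valence 4) → 1 H
  atom 4: S, bond orders sum to 1 (valence 2) → 1 H
  atom 5: C, bond orders sum to 3 (valence 4) → 1 H
  atom 6: F (halogen, monovalent) → 0 H
Totals → C:3, H:5, F:1, S:2.
In Hill order: C3H5FS2.

C3H5FS2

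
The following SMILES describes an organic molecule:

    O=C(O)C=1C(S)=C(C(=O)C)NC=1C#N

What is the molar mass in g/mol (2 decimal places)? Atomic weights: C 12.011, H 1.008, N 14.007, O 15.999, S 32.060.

210.21 g/mol

First, the molecular formula is C8H6N2O3S (counting implicit H from valence).
  C: 8 × 12.011 = 96.088
  H: 6 × 1.008 = 6.048
  N: 2 × 14.007 = 28.014
  O: 3 × 15.999 = 47.997
  S: 1 × 32.060 = 32.060
Sum: 8×12.011 + 6×1.008 + 2×14.007 + 3×15.999 + 1×32.060 = 210.207 → 210.21 g/mol.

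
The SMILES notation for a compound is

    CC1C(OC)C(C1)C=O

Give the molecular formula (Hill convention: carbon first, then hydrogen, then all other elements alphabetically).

Walk through each heavy atom and fill implicit hydrogens from standard valence (C 4, N 3, O 2, S 2, halogen 1):
  atom 1: C, bond orders sum to 1 (valence 4) → 3 H
  atom 2: C, bond orders sum to 3 (valence 4) → 1 H
  atom 3: C, bond orders sum to 3 (valence 4) → 1 H
  atom 4: O, bond orders sum to 2 (valence 2) → 0 H
  atom 5: C, bond orders sum to 1 (valence 4) → 3 H
  atom 6: C, bond orders sum to 3 (valence 4) → 1 H
  atom 7: C, bond orders sum to 2 (valence 4) → 2 H
  atom 8: C, bond orders sum to 3 (valence 4) → 1 H
  atom 9: O, bond orders sum to 2 (valence 2) → 0 H
Totals → C:7, H:12, O:2.

C7H12O2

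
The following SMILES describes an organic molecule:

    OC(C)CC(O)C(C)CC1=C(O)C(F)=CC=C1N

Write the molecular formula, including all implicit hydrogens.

C13H20FNO3

Walk through each heavy atom and fill implicit hydrogens from standard valence (C 4, N 3, O 2, S 2, halogen 1):
  atom 1: O, bond orders sum to 1 (valence 2) → 1 H
  atom 2: C, bond orders sum to 3 (valence 4) → 1 H
  atom 3: C, bond orders sum to 1 (valence 4) → 3 H
  atom 4: C, bond orders sum to 2 (valence 4) → 2 H
  atom 5: C, bond orders sum to 3 (valence 4) → 1 H
  atom 6: O, bond orders sum to 1 (valence 2) → 1 H
  atom 7: C, bond orders sum to 3 (valence 4) → 1 H
  atom 8: C, bond orders sum to 1 (valence 4) → 3 H
  atom 9: C, bond orders sum to 2 (valence 4) → 2 H
  atom 10: C, bond orders sum to 4 (valence 4) → 0 H
  atom 11: C, bond orders sum to 4 (valence 4) → 0 H
  atom 12: O, bond orders sum to 1 (valence 2) → 1 H
  atom 13: C, bond orders sum to 4 (valence 4) → 0 H
  atom 14: F (halogen, monovalent) → 0 H
  atom 15: C, bond orders sum to 3 (valence 4) → 1 H
  atom 16: C, bond orders sum to 3 (valence 4) → 1 H
  atom 17: C, bond orders sum to 4 (valence 4) → 0 H
  atom 18: N, bond orders sum to 1 (valence 3) → 2 H
Totals → C:13, H:20, F:1, N:1, O:3.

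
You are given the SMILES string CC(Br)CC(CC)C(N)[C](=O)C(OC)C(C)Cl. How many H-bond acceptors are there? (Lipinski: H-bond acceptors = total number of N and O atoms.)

3

N atoms: 1; O atoms: 2.
Lipinski HBA = 1 + 2 = 3.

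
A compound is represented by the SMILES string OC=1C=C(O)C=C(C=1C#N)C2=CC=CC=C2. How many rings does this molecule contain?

In SMILES, each pair of matching ring-closure digits denotes one ring-closing bond; the number of such bonds equals the number of independent rings.
Ring-closure bonds here: 2.

2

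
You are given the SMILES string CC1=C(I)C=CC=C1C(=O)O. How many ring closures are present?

1

In SMILES, each pair of matching ring-closure digits denotes one ring-closing bond; the number of such bonds equals the number of independent rings.
Ring-closure bonds here: 1.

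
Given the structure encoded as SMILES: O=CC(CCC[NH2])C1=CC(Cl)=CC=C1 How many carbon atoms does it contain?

Count every carbon token in the SMILES (each C, including those in ring-closure positions and inside branches).
Carbon count: 11.

11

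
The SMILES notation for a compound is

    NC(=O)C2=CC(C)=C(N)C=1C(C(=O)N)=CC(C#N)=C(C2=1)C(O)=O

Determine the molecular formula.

C15H12N4O4

Walk through each heavy atom and fill implicit hydrogens from standard valence (C 4, N 3, O 2, S 2, halogen 1):
  atom 1: N, bond orders sum to 1 (valence 3) → 2 H
  atom 2: C, bond orders sum to 4 (valence 4) → 0 H
  atom 3: O, bond orders sum to 2 (valence 2) → 0 H
  atom 4: C, bond orders sum to 4 (valence 4) → 0 H
  atom 5: C, bond orders sum to 3 (valence 4) → 1 H
  atom 6: C, bond orders sum to 4 (valence 4) → 0 H
  atom 7: C, bond orders sum to 1 (valence 4) → 3 H
  atom 8: C, bond orders sum to 4 (valence 4) → 0 H
  atom 9: N, bond orders sum to 1 (valence 3) → 2 H
  atom 10: C, bond orders sum to 4 (valence 4) → 0 H
  atom 11: C, bond orders sum to 4 (valence 4) → 0 H
  atom 12: C, bond orders sum to 4 (valence 4) → 0 H
  atom 13: O, bond orders sum to 2 (valence 2) → 0 H
  atom 14: N, bond orders sum to 1 (valence 3) → 2 H
  atom 15: C, bond orders sum to 3 (valence 4) → 1 H
  atom 16: C, bond orders sum to 4 (valence 4) → 0 H
  atom 17: C, bond orders sum to 4 (valence 4) → 0 H
  atom 18: N, bond orders sum to 3 (valence 3) → 0 H
  atom 19: C, bond orders sum to 4 (valence 4) → 0 H
  atom 20: C, bond orders sum to 4 (valence 4) → 0 H
  atom 21: C, bond orders sum to 4 (valence 4) → 0 H
  atom 22: O, bond orders sum to 1 (valence 2) → 1 H
  atom 23: O, bond orders sum to 2 (valence 2) → 0 H
Totals → C:15, H:12, N:4, O:4.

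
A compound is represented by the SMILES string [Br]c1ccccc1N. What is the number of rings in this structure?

1

In SMILES, each pair of matching ring-closure digits denotes one ring-closing bond; the number of such bonds equals the number of independent rings.
Ring-closure bonds here: 1.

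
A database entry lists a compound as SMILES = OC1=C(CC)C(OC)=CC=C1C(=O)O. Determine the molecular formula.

C10H12O4

Walk through each heavy atom and fill implicit hydrogens from standard valence (C 4, N 3, O 2, S 2, halogen 1):
  atom 1: O, bond orders sum to 1 (valence 2) → 1 H
  atom 2: C, bond orders sum to 4 (valence 4) → 0 H
  atom 3: C, bond orders sum to 4 (valence 4) → 0 H
  atom 4: C, bond orders sum to 2 (valence 4) → 2 H
  atom 5: C, bond orders sum to 1 (valence 4) → 3 H
  atom 6: C, bond orders sum to 4 (valence 4) → 0 H
  atom 7: O, bond orders sum to 2 (valence 2) → 0 H
  atom 8: C, bond orders sum to 1 (valence 4) → 3 H
  atom 9: C, bond orders sum to 3 (valence 4) → 1 H
  atom 10: C, bond orders sum to 3 (valence 4) → 1 H
  atom 11: C, bond orders sum to 4 (valence 4) → 0 H
  atom 12: C, bond orders sum to 4 (valence 4) → 0 H
  atom 13: O, bond orders sum to 2 (valence 2) → 0 H
  atom 14: O, bond orders sum to 1 (valence 2) → 1 H
Totals → C:10, H:12, O:4.
In Hill order: C10H12O4.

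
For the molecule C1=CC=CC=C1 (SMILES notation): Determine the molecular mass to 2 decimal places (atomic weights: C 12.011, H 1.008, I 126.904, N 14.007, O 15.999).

First, the molecular formula is C6H6 (counting implicit H from valence).
  C: 6 × 12.011 = 72.066
  H: 6 × 1.008 = 6.048
Sum: 6×12.011 + 6×1.008 = 78.114 → 78.11 g/mol.

78.11 g/mol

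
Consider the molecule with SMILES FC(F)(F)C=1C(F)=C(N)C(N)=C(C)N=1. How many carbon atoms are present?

Count every carbon token in the SMILES (each C, including those in ring-closure positions and inside branches).
Carbon count: 7.

7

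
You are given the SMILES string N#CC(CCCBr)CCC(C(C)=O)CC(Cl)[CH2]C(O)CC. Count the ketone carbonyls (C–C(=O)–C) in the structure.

1

The ketone motif appears at heavy-atom position 11 in the SMILES.
Other groups present: 1 hydroxyl, 1 nitrile.
Ketone count: 1.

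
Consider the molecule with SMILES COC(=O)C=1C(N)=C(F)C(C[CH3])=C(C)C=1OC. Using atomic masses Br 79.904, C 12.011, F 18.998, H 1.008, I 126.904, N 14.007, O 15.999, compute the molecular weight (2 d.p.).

First, the molecular formula is C12H16FNO3 (counting implicit H from valence).
  C: 12 × 12.011 = 144.132
  F: 1 × 18.998 = 18.998
  H: 16 × 1.008 = 16.128
  N: 1 × 14.007 = 14.007
  O: 3 × 15.999 = 47.997
Sum: 12×12.011 + 1×18.998 + 16×1.008 + 1×14.007 + 3×15.999 = 241.262 → 241.26 g/mol.

241.26 g/mol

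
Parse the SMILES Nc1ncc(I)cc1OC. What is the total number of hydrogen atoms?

Walk through each heavy atom and fill implicit hydrogens from standard valence (C 4, N 3, O 2, S 2, halogen 1); for lowercase aromatic atoms, an aromatic c carries 1 H when it has two neighbours and 0 H with three, and aromatic n carries 0 H:
  atom 1: N, bond orders sum to 1 (valence 3) → 2 H
  atom 2: aromatic c, 3 neighbours → 0 H
  atom 3: aromatic n, 2 neighbours → 0 H
  atom 4: aromatic c, 2 neighbours → 1 H
  atom 5: aromatic c, 3 neighbours → 0 H
  atom 6: I (halogen, monovalent) → 0 H
  atom 7: aromatic c, 2 neighbours → 1 H
  atom 8: aromatic c, 3 neighbours → 0 H
  atom 9: O, bond orders sum to 2 (valence 2) → 0 H
  atom 10: C, bond orders sum to 1 (valence 4) → 3 H
Total hydrogens: 7.

7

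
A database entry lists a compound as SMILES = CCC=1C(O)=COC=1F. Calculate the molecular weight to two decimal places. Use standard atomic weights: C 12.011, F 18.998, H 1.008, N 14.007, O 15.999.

130.12 g/mol

First, the molecular formula is C6H7FO2 (counting implicit H from valence).
  C: 6 × 12.011 = 72.066
  F: 1 × 18.998 = 18.998
  H: 7 × 1.008 = 7.056
  O: 2 × 15.999 = 31.998
Sum: 6×12.011 + 1×18.998 + 7×1.008 + 2×15.999 = 130.118 → 130.12 g/mol.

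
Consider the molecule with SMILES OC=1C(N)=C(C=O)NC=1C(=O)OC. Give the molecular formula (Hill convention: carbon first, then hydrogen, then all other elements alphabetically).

C7H8N2O4

Walk through each heavy atom and fill implicit hydrogens from standard valence (C 4, N 3, O 2, S 2, halogen 1):
  atom 1: O, bond orders sum to 1 (valence 2) → 1 H
  atom 2: C, bond orders sum to 4 (valence 4) → 0 H
  atom 3: C, bond orders sum to 4 (valence 4) → 0 H
  atom 4: N, bond orders sum to 1 (valence 3) → 2 H
  atom 5: C, bond orders sum to 4 (valence 4) → 0 H
  atom 6: C, bond orders sum to 3 (valence 4) → 1 H
  atom 7: O, bond orders sum to 2 (valence 2) → 0 H
  atom 8: N, bond orders sum to 2 (valence 3) → 1 H
  atom 9: C, bond orders sum to 4 (valence 4) → 0 H
  atom 10: C, bond orders sum to 4 (valence 4) → 0 H
  atom 11: O, bond orders sum to 2 (valence 2) → 0 H
  atom 12: O, bond orders sum to 2 (valence 2) → 0 H
  atom 13: C, bond orders sum to 1 (valence 4) → 3 H
Totals → C:7, H:8, N:2, O:4.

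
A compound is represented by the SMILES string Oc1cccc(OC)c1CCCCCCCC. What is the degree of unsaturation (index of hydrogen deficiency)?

Molecular formula: C15H24O2.
DoU = (2C + 2 + N − H − X) / 2, where X is the halogen count and O/S are ignored.
    = (2·15 + 2 + 0 − 24 − 0) / 2 = 8 / 2 = 4.

4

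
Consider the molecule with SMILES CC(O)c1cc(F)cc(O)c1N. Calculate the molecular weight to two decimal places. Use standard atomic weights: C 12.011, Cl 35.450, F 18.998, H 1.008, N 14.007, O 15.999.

First, the molecular formula is C8H10FNO2 (counting implicit H from valence).
  C: 8 × 12.011 = 96.088
  F: 1 × 18.998 = 18.998
  H: 10 × 1.008 = 10.080
  N: 1 × 14.007 = 14.007
  O: 2 × 15.999 = 31.998
Sum: 8×12.011 + 1×18.998 + 10×1.008 + 1×14.007 + 2×15.999 = 171.171 → 171.17 g/mol.

171.17 g/mol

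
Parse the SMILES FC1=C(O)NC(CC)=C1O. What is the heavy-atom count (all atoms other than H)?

10

Every atom symbol written in the SMILES (organic subset) is one heavy atom; implicit H are not written.
Heavy atoms by element → C:6, F:1, N:1, O:2.
Total: 10.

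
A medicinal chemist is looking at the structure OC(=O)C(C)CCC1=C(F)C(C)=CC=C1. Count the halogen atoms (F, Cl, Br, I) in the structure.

1

Halogen atoms appear at heavy-atom position 10 (1×F).
Other groups present: 1 carboxylic acid.
Halogen count: 1.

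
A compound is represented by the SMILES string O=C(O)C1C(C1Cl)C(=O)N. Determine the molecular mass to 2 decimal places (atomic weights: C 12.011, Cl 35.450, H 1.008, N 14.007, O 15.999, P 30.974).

163.56 g/mol

First, the molecular formula is C5H6ClNO3 (counting implicit H from valence).
  C: 5 × 12.011 = 60.055
  Cl: 1 × 35.450 = 35.450
  H: 6 × 1.008 = 6.048
  N: 1 × 14.007 = 14.007
  O: 3 × 15.999 = 47.997
Sum: 5×12.011 + 1×35.450 + 6×1.008 + 1×14.007 + 3×15.999 = 163.557 → 163.56 g/mol.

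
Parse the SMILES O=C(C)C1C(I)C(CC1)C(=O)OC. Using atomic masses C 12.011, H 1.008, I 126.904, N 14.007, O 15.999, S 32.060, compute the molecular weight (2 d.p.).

First, the molecular formula is C9H13IO3 (counting implicit H from valence).
  C: 9 × 12.011 = 108.099
  H: 13 × 1.008 = 13.104
  I: 1 × 126.904 = 126.904
  O: 3 × 15.999 = 47.997
Sum: 9×12.011 + 13×1.008 + 1×126.904 + 3×15.999 = 296.104 → 296.10 g/mol.

296.10 g/mol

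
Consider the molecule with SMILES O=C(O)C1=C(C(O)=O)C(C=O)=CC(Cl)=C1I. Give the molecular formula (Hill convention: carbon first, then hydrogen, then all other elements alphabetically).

Walk through each heavy atom and fill implicit hydrogens from standard valence (C 4, N 3, O 2, S 2, halogen 1):
  atom 1: O, bond orders sum to 2 (valence 2) → 0 H
  atom 2: C, bond orders sum to 4 (valence 4) → 0 H
  atom 3: O, bond orders sum to 1 (valence 2) → 1 H
  atom 4: C, bond orders sum to 4 (valence 4) → 0 H
  atom 5: C, bond orders sum to 4 (valence 4) → 0 H
  atom 6: C, bond orders sum to 4 (valence 4) → 0 H
  atom 7: O, bond orders sum to 1 (valence 2) → 1 H
  atom 8: O, bond orders sum to 2 (valence 2) → 0 H
  atom 9: C, bond orders sum to 4 (valence 4) → 0 H
  atom 10: C, bond orders sum to 3 (valence 4) → 1 H
  atom 11: O, bond orders sum to 2 (valence 2) → 0 H
  atom 12: C, bond orders sum to 3 (valence 4) → 1 H
  atom 13: C, bond orders sum to 4 (valence 4) → 0 H
  atom 14: Cl (halogen, monovalent) → 0 H
  atom 15: C, bond orders sum to 4 (valence 4) → 0 H
  atom 16: I (halogen, monovalent) → 0 H
Totals → C:9, H:4, Cl:1, I:1, O:5.
In Hill order: C9H4ClIO5.

C9H4ClIO5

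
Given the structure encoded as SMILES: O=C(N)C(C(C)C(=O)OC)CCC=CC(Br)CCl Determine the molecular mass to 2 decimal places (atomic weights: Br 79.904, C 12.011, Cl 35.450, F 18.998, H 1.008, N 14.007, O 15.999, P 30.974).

First, the molecular formula is C12H19BrClNO3 (counting implicit H from valence).
  Br: 1 × 79.904 = 79.904
  C: 12 × 12.011 = 144.132
  Cl: 1 × 35.450 = 35.450
  H: 19 × 1.008 = 19.152
  N: 1 × 14.007 = 14.007
  O: 3 × 15.999 = 47.997
Sum: 1×79.904 + 12×12.011 + 1×35.450 + 19×1.008 + 1×14.007 + 3×15.999 = 340.642 → 340.64 g/mol.

340.64 g/mol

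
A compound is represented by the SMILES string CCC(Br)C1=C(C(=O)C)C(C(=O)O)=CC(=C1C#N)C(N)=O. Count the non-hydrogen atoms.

Every atom symbol written in the SMILES (organic subset) is one heavy atom; implicit H are not written.
Heavy atoms by element → Br:1, C:14, N:2, O:4.
Total: 21.

21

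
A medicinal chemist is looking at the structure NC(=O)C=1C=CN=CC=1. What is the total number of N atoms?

Scan the SMILES for N atoms (remember two-letter symbols like Cl and Br are single atoms).
Nitrogen count: 2.

2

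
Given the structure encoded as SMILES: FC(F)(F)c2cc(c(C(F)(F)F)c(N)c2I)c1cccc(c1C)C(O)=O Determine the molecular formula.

Walk through each heavy atom and fill implicit hydrogens from standard valence (C 4, N 3, O 2, S 2, halogen 1); for lowercase aromatic atoms, an aromatic c carries 1 H when it has two neighbours and 0 H with three, and aromatic n carries 0 H:
  atom 1: F (halogen, monovalent) → 0 H
  atom 2: C, bond orders sum to 4 (valence 4) → 0 H
  atom 3: F (halogen, monovalent) → 0 H
  atom 4: F (halogen, monovalent) → 0 H
  atom 5: aromatic c, 3 neighbours → 0 H
  atom 6: aromatic c, 2 neighbours → 1 H
  atom 7: aromatic c, 3 neighbours → 0 H
  atom 8: aromatic c, 3 neighbours → 0 H
  atom 9: C, bond orders sum to 4 (valence 4) → 0 H
  atom 10: F (halogen, monovalent) → 0 H
  atom 11: F (halogen, monovalent) → 0 H
  atom 12: F (halogen, monovalent) → 0 H
  atom 13: aromatic c, 3 neighbours → 0 H
  atom 14: N, bond orders sum to 1 (valence 3) → 2 H
  atom 15: aromatic c, 3 neighbours → 0 H
  atom 16: I (halogen, monovalent) → 0 H
  atom 17: aromatic c, 3 neighbours → 0 H
  atom 18: aromatic c, 2 neighbours → 1 H
  atom 19: aromatic c, 2 neighbours → 1 H
  atom 20: aromatic c, 2 neighbours → 1 H
  atom 21: aromatic c, 3 neighbours → 0 H
  atom 22: aromatic c, 3 neighbours → 0 H
  atom 23: C, bond orders sum to 1 (valence 4) → 3 H
  atom 24: C, bond orders sum to 4 (valence 4) → 0 H
  atom 25: O, bond orders sum to 1 (valence 2) → 1 H
  atom 26: O, bond orders sum to 2 (valence 2) → 0 H
Totals → C:16, H:10, F:6, I:1, N:1, O:2.

C16H10F6INO2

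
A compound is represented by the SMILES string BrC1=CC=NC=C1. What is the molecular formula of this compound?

Walk through each heavy atom and fill implicit hydrogens from standard valence (C 4, N 3, O 2, S 2, halogen 1):
  atom 1: Br (halogen, monovalent) → 0 H
  atom 2: C, bond orders sum to 4 (valence 4) → 0 H
  atom 3: C, bond orders sum to 3 (valence 4) → 1 H
  atom 4: C, bond orders sum to 3 (valence 4) → 1 H
  atom 5: N, bond orders sum to 3 (valence 3) → 0 H
  atom 6: C, bond orders sum to 3 (valence 4) → 1 H
  atom 7: C, bond orders sum to 3 (valence 4) → 1 H
Totals → C:5, H:4, Br:1, N:1.
In Hill order: C5H4BrN.

C5H4BrN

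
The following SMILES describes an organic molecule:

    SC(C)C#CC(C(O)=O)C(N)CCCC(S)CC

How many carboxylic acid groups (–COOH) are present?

1

The carboxylic acid motif appears at heavy-atom position 7 in the SMILES.
Other groups present: 1 alkyne, 1 primary amine, 2 thiol.
Carboxylic acid count: 1.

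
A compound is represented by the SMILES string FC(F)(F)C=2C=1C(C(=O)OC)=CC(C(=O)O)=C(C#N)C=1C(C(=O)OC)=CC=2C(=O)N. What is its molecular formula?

Walk through each heavy atom and fill implicit hydrogens from standard valence (C 4, N 3, O 2, S 2, halogen 1):
  atom 1: F (halogen, monovalent) → 0 H
  atom 2: C, bond orders sum to 4 (valence 4) → 0 H
  atom 3: F (halogen, monovalent) → 0 H
  atom 4: F (halogen, monovalent) → 0 H
  atom 5: C, bond orders sum to 4 (valence 4) → 0 H
  atom 6: C, bond orders sum to 4 (valence 4) → 0 H
  atom 7: C, bond orders sum to 4 (valence 4) → 0 H
  atom 8: C, bond orders sum to 4 (valence 4) → 0 H
  atom 9: O, bond orders sum to 2 (valence 2) → 0 H
  atom 10: O, bond orders sum to 2 (valence 2) → 0 H
  atom 11: C, bond orders sum to 1 (valence 4) → 3 H
  atom 12: C, bond orders sum to 3 (valence 4) → 1 H
  atom 13: C, bond orders sum to 4 (valence 4) → 0 H
  atom 14: C, bond orders sum to 4 (valence 4) → 0 H
  atom 15: O, bond orders sum to 2 (valence 2) → 0 H
  atom 16: O, bond orders sum to 1 (valence 2) → 1 H
  atom 17: C, bond orders sum to 4 (valence 4) → 0 H
  atom 18: C, bond orders sum to 4 (valence 4) → 0 H
  atom 19: N, bond orders sum to 3 (valence 3) → 0 H
  atom 20: C, bond orders sum to 4 (valence 4) → 0 H
  atom 21: C, bond orders sum to 4 (valence 4) → 0 H
  atom 22: C, bond orders sum to 4 (valence 4) → 0 H
  atom 23: O, bond orders sum to 2 (valence 2) → 0 H
  atom 24: O, bond orders sum to 2 (valence 2) → 0 H
  atom 25: C, bond orders sum to 1 (valence 4) → 3 H
  atom 26: C, bond orders sum to 3 (valence 4) → 1 H
  atom 27: C, bond orders sum to 4 (valence 4) → 0 H
  atom 28: C, bond orders sum to 4 (valence 4) → 0 H
  atom 29: O, bond orders sum to 2 (valence 2) → 0 H
  atom 30: N, bond orders sum to 1 (valence 3) → 2 H
Totals → C:18, H:11, F:3, N:2, O:7.

C18H11F3N2O7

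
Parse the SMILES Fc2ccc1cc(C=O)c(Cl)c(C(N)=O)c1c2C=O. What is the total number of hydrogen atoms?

Walk through each heavy atom and fill implicit hydrogens from standard valence (C 4, N 3, O 2, S 2, halogen 1); for lowercase aromatic atoms, an aromatic c carries 1 H when it has two neighbours and 0 H with three, and aromatic n carries 0 H:
  atom 1: F (halogen, monovalent) → 0 H
  atom 2: aromatic c, 3 neighbours → 0 H
  atom 3: aromatic c, 2 neighbours → 1 H
  atom 4: aromatic c, 2 neighbours → 1 H
  atom 5: aromatic c, 3 neighbours → 0 H
  atom 6: aromatic c, 2 neighbours → 1 H
  atom 7: aromatic c, 3 neighbours → 0 H
  atom 8: C, bond orders sum to 3 (valence 4) → 1 H
  atom 9: O, bond orders sum to 2 (valence 2) → 0 H
  atom 10: aromatic c, 3 neighbours → 0 H
  atom 11: Cl (halogen, monovalent) → 0 H
  atom 12: aromatic c, 3 neighbours → 0 H
  atom 13: C, bond orders sum to 4 (valence 4) → 0 H
  atom 14: N, bond orders sum to 1 (valence 3) → 2 H
  atom 15: O, bond orders sum to 2 (valence 2) → 0 H
  atom 16: aromatic c, 3 neighbours → 0 H
  atom 17: aromatic c, 3 neighbours → 0 H
  atom 18: C, bond orders sum to 3 (valence 4) → 1 H
  atom 19: O, bond orders sum to 2 (valence 2) → 0 H
Total hydrogens: 7.

7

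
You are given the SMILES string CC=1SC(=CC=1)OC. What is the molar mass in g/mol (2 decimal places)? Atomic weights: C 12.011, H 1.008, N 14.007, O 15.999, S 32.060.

128.19 g/mol

First, the molecular formula is C6H8OS (counting implicit H from valence).
  C: 6 × 12.011 = 72.066
  H: 8 × 1.008 = 8.064
  O: 1 × 15.999 = 15.999
  S: 1 × 32.060 = 32.060
Sum: 6×12.011 + 8×1.008 + 1×15.999 + 1×32.060 = 128.189 → 128.19 g/mol.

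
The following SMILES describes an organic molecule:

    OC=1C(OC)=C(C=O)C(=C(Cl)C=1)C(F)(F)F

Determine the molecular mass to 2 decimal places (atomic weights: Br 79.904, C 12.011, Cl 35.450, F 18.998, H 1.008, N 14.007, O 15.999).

First, the molecular formula is C9H6ClF3O3 (counting implicit H from valence).
  C: 9 × 12.011 = 108.099
  Cl: 1 × 35.450 = 35.450
  F: 3 × 18.998 = 56.994
  H: 6 × 1.008 = 6.048
  O: 3 × 15.999 = 47.997
Sum: 9×12.011 + 1×35.450 + 3×18.998 + 6×1.008 + 3×15.999 = 254.588 → 254.59 g/mol.

254.59 g/mol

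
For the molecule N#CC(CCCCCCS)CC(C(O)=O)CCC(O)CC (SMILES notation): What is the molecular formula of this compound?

C16H29NO3S

Walk through each heavy atom and fill implicit hydrogens from standard valence (C 4, N 3, O 2, S 2, halogen 1):
  atom 1: N, bond orders sum to 3 (valence 3) → 0 H
  atom 2: C, bond orders sum to 4 (valence 4) → 0 H
  atom 3: C, bond orders sum to 3 (valence 4) → 1 H
  atom 4: C, bond orders sum to 2 (valence 4) → 2 H
  atom 5: C, bond orders sum to 2 (valence 4) → 2 H
  atom 6: C, bond orders sum to 2 (valence 4) → 2 H
  atom 7: C, bond orders sum to 2 (valence 4) → 2 H
  atom 8: C, bond orders sum to 2 (valence 4) → 2 H
  atom 9: C, bond orders sum to 2 (valence 4) → 2 H
  atom 10: S, bond orders sum to 1 (valence 2) → 1 H
  atom 11: C, bond orders sum to 2 (valence 4) → 2 H
  atom 12: C, bond orders sum to 3 (valence 4) → 1 H
  atom 13: C, bond orders sum to 4 (valence 4) → 0 H
  atom 14: O, bond orders sum to 1 (valence 2) → 1 H
  atom 15: O, bond orders sum to 2 (valence 2) → 0 H
  atom 16: C, bond orders sum to 2 (valence 4) → 2 H
  atom 17: C, bond orders sum to 2 (valence 4) → 2 H
  atom 18: C, bond orders sum to 3 (valence 4) → 1 H
  atom 19: O, bond orders sum to 1 (valence 2) → 1 H
  atom 20: C, bond orders sum to 2 (valence 4) → 2 H
  atom 21: C, bond orders sum to 1 (valence 4) → 3 H
Totals → C:16, H:29, N:1, O:3, S:1.
In Hill order: C16H29NO3S.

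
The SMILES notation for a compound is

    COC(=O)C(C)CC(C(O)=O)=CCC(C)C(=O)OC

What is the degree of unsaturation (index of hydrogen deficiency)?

4

Molecular formula: C13H20O6.
DoU = (2C + 2 + N − H − X) / 2, where X is the halogen count and O/S are ignored.
    = (2·13 + 2 + 0 − 20 − 0) / 2 = 8 / 2 = 4.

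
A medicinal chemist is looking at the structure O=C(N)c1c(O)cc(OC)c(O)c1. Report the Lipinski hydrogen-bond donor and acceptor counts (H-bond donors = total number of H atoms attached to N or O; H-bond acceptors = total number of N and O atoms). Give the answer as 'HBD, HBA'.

4, 5

Donors: find every N or O and count the H atoms it carries.
  atom 1 (O): bond orders sum to 2 → 0 H
  atom 3 (N): bond orders sum to 1 → 2 H
  atom 6 (O): bond orders sum to 1 → 1 H
  atom 9 (O): bond orders sum to 2 → 0 H
  atom 12 (O): bond orders sum to 1 → 1 H
Lipinski HBD = 4.
Acceptors: N atoms = 1, O atoms = 4 → HBA = 5.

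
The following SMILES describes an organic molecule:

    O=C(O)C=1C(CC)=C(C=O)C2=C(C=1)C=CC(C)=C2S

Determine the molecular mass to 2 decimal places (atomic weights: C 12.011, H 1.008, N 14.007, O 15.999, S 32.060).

First, the molecular formula is C15H14O3S (counting implicit H from valence).
  C: 15 × 12.011 = 180.165
  H: 14 × 1.008 = 14.112
  O: 3 × 15.999 = 47.997
  S: 1 × 32.060 = 32.060
Sum: 15×12.011 + 14×1.008 + 3×15.999 + 1×32.060 = 274.334 → 274.33 g/mol.

274.33 g/mol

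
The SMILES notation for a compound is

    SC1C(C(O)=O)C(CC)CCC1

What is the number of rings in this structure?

In SMILES, each pair of matching ring-closure digits denotes one ring-closing bond; the number of such bonds equals the number of independent rings.
Ring-closure bonds here: 1.

1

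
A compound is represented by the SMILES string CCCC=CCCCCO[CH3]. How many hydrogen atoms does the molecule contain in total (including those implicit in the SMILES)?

Walk through each heavy atom and fill implicit hydrogens from standard valence (C 4, N 3, O 2, S 2, halogen 1):
  atom 1: C, bond orders sum to 1 (valence 4) → 3 H
  atom 2: C, bond orders sum to 2 (valence 4) → 2 H
  atom 3: C, bond orders sum to 2 (valence 4) → 2 H
  atom 4: C, bond orders sum to 3 (valence 4) → 1 H
  atom 5: C, bond orders sum to 3 (valence 4) → 1 H
  atom 6: C, bond orders sum to 2 (valence 4) → 2 H
  atom 7: C, bond orders sum to 2 (valence 4) → 2 H
  atom 8: C, bond orders sum to 2 (valence 4) → 2 H
  atom 9: C, bond orders sum to 2 (valence 4) → 2 H
  atom 10: O, bond orders sum to 2 (valence 2) → 0 H
  atom 11: C with explicit H count 3
Total hydrogens: 20.

20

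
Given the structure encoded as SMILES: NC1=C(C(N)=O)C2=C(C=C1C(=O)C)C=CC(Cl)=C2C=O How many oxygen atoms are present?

3

Scan the SMILES for O atoms (remember two-letter symbols like Cl and Br are single atoms).
Oxygen count: 3.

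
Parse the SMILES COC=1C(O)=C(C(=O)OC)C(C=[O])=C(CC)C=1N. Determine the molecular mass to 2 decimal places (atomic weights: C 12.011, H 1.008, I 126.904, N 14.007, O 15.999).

First, the molecular formula is C12H15NO5 (counting implicit H from valence).
  C: 12 × 12.011 = 144.132
  H: 15 × 1.008 = 15.120
  N: 1 × 14.007 = 14.007
  O: 5 × 15.999 = 79.995
Sum: 12×12.011 + 15×1.008 + 1×14.007 + 5×15.999 = 253.254 → 253.25 g/mol.

253.25 g/mol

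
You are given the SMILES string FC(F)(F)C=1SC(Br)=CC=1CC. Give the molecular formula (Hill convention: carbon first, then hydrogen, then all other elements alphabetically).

C7H6BrF3S

Walk through each heavy atom and fill implicit hydrogens from standard valence (C 4, N 3, O 2, S 2, halogen 1):
  atom 1: F (halogen, monovalent) → 0 H
  atom 2: C, bond orders sum to 4 (valence 4) → 0 H
  atom 3: F (halogen, monovalent) → 0 H
  atom 4: F (halogen, monovalent) → 0 H
  atom 5: C, bond orders sum to 4 (valence 4) → 0 H
  atom 6: S, bond orders sum to 2 (valence 2) → 0 H
  atom 7: C, bond orders sum to 4 (valence 4) → 0 H
  atom 8: Br (halogen, monovalent) → 0 H
  atom 9: C, bond orders sum to 3 (valence 4) → 1 H
  atom 10: C, bond orders sum to 4 (valence 4) → 0 H
  atom 11: C, bond orders sum to 2 (valence 4) → 2 H
  atom 12: C, bond orders sum to 1 (valence 4) → 3 H
Totals → C:7, H:6, Br:1, F:3, S:1.
In Hill order: C7H6BrF3S.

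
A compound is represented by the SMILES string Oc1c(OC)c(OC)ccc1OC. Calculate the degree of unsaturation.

Molecular formula: C9H12O4.
DoU = (2C + 2 + N − H − X) / 2, where X is the halogen count and O/S are ignored.
    = (2·9 + 2 + 0 − 12 − 0) / 2 = 8 / 2 = 4.

4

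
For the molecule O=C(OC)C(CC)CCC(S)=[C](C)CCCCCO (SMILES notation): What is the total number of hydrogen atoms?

28

Walk through each heavy atom and fill implicit hydrogens from standard valence (C 4, N 3, O 2, S 2, halogen 1):
  atom 1: O, bond orders sum to 2 (valence 2) → 0 H
  atom 2: C, bond orders sum to 4 (valence 4) → 0 H
  atom 3: O, bond orders sum to 2 (valence 2) → 0 H
  atom 4: C, bond orders sum to 1 (valence 4) → 3 H
  atom 5: C, bond orders sum to 3 (valence 4) → 1 H
  atom 6: C, bond orders sum to 2 (valence 4) → 2 H
  atom 7: C, bond orders sum to 1 (valence 4) → 3 H
  atom 8: C, bond orders sum to 2 (valence 4) → 2 H
  atom 9: C, bond orders sum to 2 (valence 4) → 2 H
  atom 10: C, bond orders sum to 4 (valence 4) → 0 H
  atom 11: S, bond orders sum to 1 (valence 2) → 1 H
  atom 12: C with explicit H count 0
  atom 13: C, bond orders sum to 1 (valence 4) → 3 H
  atom 14: C, bond orders sum to 2 (valence 4) → 2 H
  atom 15: C, bond orders sum to 2 (valence 4) → 2 H
  atom 16: C, bond orders sum to 2 (valence 4) → 2 H
  atom 17: C, bond orders sum to 2 (valence 4) → 2 H
  atom 18: C, bond orders sum to 2 (valence 4) → 2 H
  atom 19: O, bond orders sum to 1 (valence 2) → 1 H
Total hydrogens: 28.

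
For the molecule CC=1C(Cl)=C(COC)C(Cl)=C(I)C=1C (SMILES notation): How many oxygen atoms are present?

1

Scan the SMILES for O atoms (remember two-letter symbols like Cl and Br are single atoms).
Oxygen count: 1.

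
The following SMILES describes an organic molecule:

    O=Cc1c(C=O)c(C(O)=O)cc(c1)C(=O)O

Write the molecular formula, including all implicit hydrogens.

Walk through each heavy atom and fill implicit hydrogens from standard valence (C 4, N 3, O 2, S 2, halogen 1); for lowercase aromatic atoms, an aromatic c carries 1 H when it has two neighbours and 0 H with three, and aromatic n carries 0 H:
  atom 1: O, bond orders sum to 2 (valence 2) → 0 H
  atom 2: C, bond orders sum to 3 (valence 4) → 1 H
  atom 3: aromatic c, 3 neighbours → 0 H
  atom 4: aromatic c, 3 neighbours → 0 H
  atom 5: C, bond orders sum to 3 (valence 4) → 1 H
  atom 6: O, bond orders sum to 2 (valence 2) → 0 H
  atom 7: aromatic c, 3 neighbours → 0 H
  atom 8: C, bond orders sum to 4 (valence 4) → 0 H
  atom 9: O, bond orders sum to 1 (valence 2) → 1 H
  atom 10: O, bond orders sum to 2 (valence 2) → 0 H
  atom 11: aromatic c, 2 neighbours → 1 H
  atom 12: aromatic c, 3 neighbours → 0 H
  atom 13: aromatic c, 2 neighbours → 1 H
  atom 14: C, bond orders sum to 4 (valence 4) → 0 H
  atom 15: O, bond orders sum to 2 (valence 2) → 0 H
  atom 16: O, bond orders sum to 1 (valence 2) → 1 H
Totals → C:10, H:6, O:6.
In Hill order: C10H6O6.

C10H6O6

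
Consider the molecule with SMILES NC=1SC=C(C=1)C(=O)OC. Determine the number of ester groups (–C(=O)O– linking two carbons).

The ester motif appears at heavy-atom position 7 in the SMILES.
Other groups present: 1 primary amine.
Ester count: 1.

1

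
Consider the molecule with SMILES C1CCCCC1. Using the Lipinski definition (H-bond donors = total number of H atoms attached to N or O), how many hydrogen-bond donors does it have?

Donors: find every N or O and count the H atoms it carries.
  (no N or O atoms present)
Lipinski HBD = 0.

0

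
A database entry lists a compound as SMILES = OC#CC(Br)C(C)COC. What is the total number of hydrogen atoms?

Walk through each heavy atom and fill implicit hydrogens from standard valence (C 4, N 3, O 2, S 2, halogen 1):
  atom 1: O, bond orders sum to 1 (valence 2) → 1 H
  atom 2: C, bond orders sum to 4 (valence 4) → 0 H
  atom 3: C, bond orders sum to 4 (valence 4) → 0 H
  atom 4: C, bond orders sum to 3 (valence 4) → 1 H
  atom 5: Br (halogen, monovalent) → 0 H
  atom 6: C, bond orders sum to 3 (valence 4) → 1 H
  atom 7: C, bond orders sum to 1 (valence 4) → 3 H
  atom 8: C, bond orders sum to 2 (valence 4) → 2 H
  atom 9: O, bond orders sum to 2 (valence 2) → 0 H
  atom 10: C, bond orders sum to 1 (valence 4) → 3 H
Total hydrogens: 11.

11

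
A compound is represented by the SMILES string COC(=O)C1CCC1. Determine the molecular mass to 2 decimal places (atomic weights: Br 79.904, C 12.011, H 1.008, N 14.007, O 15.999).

First, the molecular formula is C6H10O2 (counting implicit H from valence).
  C: 6 × 12.011 = 72.066
  H: 10 × 1.008 = 10.080
  O: 2 × 15.999 = 31.998
Sum: 6×12.011 + 10×1.008 + 2×15.999 = 114.144 → 114.14 g/mol.

114.14 g/mol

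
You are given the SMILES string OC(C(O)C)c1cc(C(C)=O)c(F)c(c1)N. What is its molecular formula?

C11H14FNO3

Walk through each heavy atom and fill implicit hydrogens from standard valence (C 4, N 3, O 2, S 2, halogen 1); for lowercase aromatic atoms, an aromatic c carries 1 H when it has two neighbours and 0 H with three, and aromatic n carries 0 H:
  atom 1: O, bond orders sum to 1 (valence 2) → 1 H
  atom 2: C, bond orders sum to 3 (valence 4) → 1 H
  atom 3: C, bond orders sum to 3 (valence 4) → 1 H
  atom 4: O, bond orders sum to 1 (valence 2) → 1 H
  atom 5: C, bond orders sum to 1 (valence 4) → 3 H
  atom 6: aromatic c, 3 neighbours → 0 H
  atom 7: aromatic c, 2 neighbours → 1 H
  atom 8: aromatic c, 3 neighbours → 0 H
  atom 9: C, bond orders sum to 4 (valence 4) → 0 H
  atom 10: C, bond orders sum to 1 (valence 4) → 3 H
  atom 11: O, bond orders sum to 2 (valence 2) → 0 H
  atom 12: aromatic c, 3 neighbours → 0 H
  atom 13: F (halogen, monovalent) → 0 H
  atom 14: aromatic c, 3 neighbours → 0 H
  atom 15: aromatic c, 2 neighbours → 1 H
  atom 16: N, bond orders sum to 1 (valence 3) → 2 H
Totals → C:11, H:14, F:1, N:1, O:3.
In Hill order: C11H14FNO3.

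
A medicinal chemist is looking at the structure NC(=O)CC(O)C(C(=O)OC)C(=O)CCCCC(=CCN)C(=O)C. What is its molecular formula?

Walk through each heavy atom and fill implicit hydrogens from standard valence (C 4, N 3, O 2, S 2, halogen 1):
  atom 1: N, bond orders sum to 1 (valence 3) → 2 H
  atom 2: C, bond orders sum to 4 (valence 4) → 0 H
  atom 3: O, bond orders sum to 2 (valence 2) → 0 H
  atom 4: C, bond orders sum to 2 (valence 4) → 2 H
  atom 5: C, bond orders sum to 3 (valence 4) → 1 H
  atom 6: O, bond orders sum to 1 (valence 2) → 1 H
  atom 7: C, bond orders sum to 3 (valence 4) → 1 H
  atom 8: C, bond orders sum to 4 (valence 4) → 0 H
  atom 9: O, bond orders sum to 2 (valence 2) → 0 H
  atom 10: O, bond orders sum to 2 (valence 2) → 0 H
  atom 11: C, bond orders sum to 1 (valence 4) → 3 H
  atom 12: C, bond orders sum to 4 (valence 4) → 0 H
  atom 13: O, bond orders sum to 2 (valence 2) → 0 H
  atom 14: C, bond orders sum to 2 (valence 4) → 2 H
  atom 15: C, bond orders sum to 2 (valence 4) → 2 H
  atom 16: C, bond orders sum to 2 (valence 4) → 2 H
  atom 17: C, bond orders sum to 2 (valence 4) → 2 H
  atom 18: C, bond orders sum to 4 (valence 4) → 0 H
  atom 19: C, bond orders sum to 3 (valence 4) → 1 H
  atom 20: C, bond orders sum to 2 (valence 4) → 2 H
  atom 21: N, bond orders sum to 1 (valence 3) → 2 H
  atom 22: C, bond orders sum to 4 (valence 4) → 0 H
  atom 23: O, bond orders sum to 2 (valence 2) → 0 H
  atom 24: C, bond orders sum to 1 (valence 4) → 3 H
Totals → C:16, H:26, N:2, O:6.

C16H26N2O6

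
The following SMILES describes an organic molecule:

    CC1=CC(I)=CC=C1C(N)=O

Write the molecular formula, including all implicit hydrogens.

C8H8INO

Walk through each heavy atom and fill implicit hydrogens from standard valence (C 4, N 3, O 2, S 2, halogen 1):
  atom 1: C, bond orders sum to 1 (valence 4) → 3 H
  atom 2: C, bond orders sum to 4 (valence 4) → 0 H
  atom 3: C, bond orders sum to 3 (valence 4) → 1 H
  atom 4: C, bond orders sum to 4 (valence 4) → 0 H
  atom 5: I (halogen, monovalent) → 0 H
  atom 6: C, bond orders sum to 3 (valence 4) → 1 H
  atom 7: C, bond orders sum to 3 (valence 4) → 1 H
  atom 8: C, bond orders sum to 4 (valence 4) → 0 H
  atom 9: C, bond orders sum to 4 (valence 4) → 0 H
  atom 10: N, bond orders sum to 1 (valence 3) → 2 H
  atom 11: O, bond orders sum to 2 (valence 2) → 0 H
Totals → C:8, H:8, I:1, N:1, O:1.
In Hill order: C8H8INO.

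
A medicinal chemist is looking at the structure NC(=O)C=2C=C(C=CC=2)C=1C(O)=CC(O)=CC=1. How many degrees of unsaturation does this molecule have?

9

Degree of unsaturation = (number of rings) + (number of π bonds).
Ring closures in the SMILES: 2.
π bonds: 7 double bonds (each 1 DoU) → 7 DoU from unsaturation.
Total DoU = 2 + 7 = 9.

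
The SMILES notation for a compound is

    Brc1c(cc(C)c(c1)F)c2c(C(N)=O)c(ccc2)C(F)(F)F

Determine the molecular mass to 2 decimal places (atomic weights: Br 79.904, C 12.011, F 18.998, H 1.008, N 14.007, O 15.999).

First, the molecular formula is C15H10BrF4NO (counting implicit H from valence).
  Br: 1 × 79.904 = 79.904
  C: 15 × 12.011 = 180.165
  F: 4 × 18.998 = 75.992
  H: 10 × 1.008 = 10.080
  N: 1 × 14.007 = 14.007
  O: 1 × 15.999 = 15.999
Sum: 1×79.904 + 15×12.011 + 4×18.998 + 10×1.008 + 1×14.007 + 1×15.999 = 376.147 → 376.15 g/mol.

376.15 g/mol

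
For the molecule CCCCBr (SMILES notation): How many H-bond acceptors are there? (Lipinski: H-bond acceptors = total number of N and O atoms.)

N atoms: 0; O atoms: 0.
Lipinski HBA = 0 + 0 = 0.

0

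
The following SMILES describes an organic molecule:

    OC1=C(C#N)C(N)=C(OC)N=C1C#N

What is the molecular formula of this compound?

Walk through each heavy atom and fill implicit hydrogens from standard valence (C 4, N 3, O 2, S 2, halogen 1):
  atom 1: O, bond orders sum to 1 (valence 2) → 1 H
  atom 2: C, bond orders sum to 4 (valence 4) → 0 H
  atom 3: C, bond orders sum to 4 (valence 4) → 0 H
  atom 4: C, bond orders sum to 4 (valence 4) → 0 H
  atom 5: N, bond orders sum to 3 (valence 3) → 0 H
  atom 6: C, bond orders sum to 4 (valence 4) → 0 H
  atom 7: N, bond orders sum to 1 (valence 3) → 2 H
  atom 8: C, bond orders sum to 4 (valence 4) → 0 H
  atom 9: O, bond orders sum to 2 (valence 2) → 0 H
  atom 10: C, bond orders sum to 1 (valence 4) → 3 H
  atom 11: N, bond orders sum to 3 (valence 3) → 0 H
  atom 12: C, bond orders sum to 4 (valence 4) → 0 H
  atom 13: C, bond orders sum to 4 (valence 4) → 0 H
  atom 14: N, bond orders sum to 3 (valence 3) → 0 H
Totals → C:8, H:6, N:4, O:2.
In Hill order: C8H6N4O2.

C8H6N4O2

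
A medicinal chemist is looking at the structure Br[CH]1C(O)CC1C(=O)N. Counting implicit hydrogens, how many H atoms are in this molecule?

Walk through each heavy atom and fill implicit hydrogens from standard valence (C 4, N 3, O 2, S 2, halogen 1):
  atom 1: Br (halogen, monovalent) → 0 H
  atom 2: C with explicit H count 1
  atom 3: C, bond orders sum to 3 (valence 4) → 1 H
  atom 4: O, bond orders sum to 1 (valence 2) → 1 H
  atom 5: C, bond orders sum to 2 (valence 4) → 2 H
  atom 6: C, bond orders sum to 3 (valence 4) → 1 H
  atom 7: C, bond orders sum to 4 (valence 4) → 0 H
  atom 8: O, bond orders sum to 2 (valence 2) → 0 H
  atom 9: N, bond orders sum to 1 (valence 3) → 2 H
Total hydrogens: 8.

8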